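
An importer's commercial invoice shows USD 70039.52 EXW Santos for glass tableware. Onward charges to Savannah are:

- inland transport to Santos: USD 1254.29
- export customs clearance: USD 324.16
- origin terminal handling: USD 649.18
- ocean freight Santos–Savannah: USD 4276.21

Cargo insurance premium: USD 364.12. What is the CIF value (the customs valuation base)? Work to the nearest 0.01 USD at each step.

CIF value: USD 76907.48

CIF = EXW price + pre-shipment costs + freight + insurance
CIF = 70039.52 + 1254.29 + 324.16 + 649.18 + 4276.21 + 364.12 = 76907.48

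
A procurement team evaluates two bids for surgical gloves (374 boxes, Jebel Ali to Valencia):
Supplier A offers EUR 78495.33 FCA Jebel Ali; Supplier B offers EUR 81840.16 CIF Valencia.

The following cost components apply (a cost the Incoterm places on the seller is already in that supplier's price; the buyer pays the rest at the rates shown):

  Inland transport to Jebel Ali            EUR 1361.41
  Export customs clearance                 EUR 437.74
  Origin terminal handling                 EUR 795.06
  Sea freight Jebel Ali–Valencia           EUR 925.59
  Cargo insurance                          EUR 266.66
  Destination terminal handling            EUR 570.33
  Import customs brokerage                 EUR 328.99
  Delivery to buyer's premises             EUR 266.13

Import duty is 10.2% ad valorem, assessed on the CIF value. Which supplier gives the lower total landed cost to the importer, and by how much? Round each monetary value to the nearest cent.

Supplier A (FCA):
CIF value = FCA price + origin terminal + freight + insurance = 78495.33 + 795.06 + 925.59 + 266.66 = 80482.64
Import duty = 80482.64 × 10.2% = 8209.23
Buyer bears (A): 795.06 + 925.59 + 266.66 + 570.33 + 328.99 + 266.13 = 3152.76
Landed cost (A) = invoice 78495.33 + 3152.76 + duty 8209.23 = 89857.32
Supplier B (CIF):
The CIF price already equals the CIF value: 81840.16
Import duty = 81840.16 × 10.2% = 8347.70
Buyer bears (B): 570.33 + 328.99 + 266.13 = 1165.45
Landed cost (B) = invoice 81840.16 + 1165.45 + duty 8347.70 = 91353.31
Difference = |89857.32 − 91353.31| = 1495.99

Supplier A is cheaper by EUR 1495.99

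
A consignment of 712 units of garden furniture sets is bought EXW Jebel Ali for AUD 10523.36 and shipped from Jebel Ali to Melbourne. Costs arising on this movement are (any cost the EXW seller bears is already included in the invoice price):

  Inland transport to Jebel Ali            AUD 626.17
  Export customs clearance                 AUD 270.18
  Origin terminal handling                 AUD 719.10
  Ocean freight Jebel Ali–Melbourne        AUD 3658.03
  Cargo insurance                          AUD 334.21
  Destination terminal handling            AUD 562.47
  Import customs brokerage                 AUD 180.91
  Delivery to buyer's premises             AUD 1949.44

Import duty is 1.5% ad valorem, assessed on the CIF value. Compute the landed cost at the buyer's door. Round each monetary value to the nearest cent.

Total landed cost: AUD 19065.84

EXW: the seller makes goods available at their premises; the buyer bears all onward costs.
CIF value = EXW price + inland to port + export clearance + origin terminal + freight + insurance = 10523.36 + 626.17 + 270.18 + 719.10 + 3658.03 + 334.21 = 16131.05
Import duty = 16131.05 × 1.5% = 241.97
Buyer bears: inland to port 626.17 + export clearance 270.18 + origin terminal 719.10 + freight 3658.03 + insurance 334.21 + destination terminal 562.47 + brokerage 180.91 + delivery 1949.44 + duty 241.97 = 8542.48
Landed cost = invoice 10523.36 + 8542.48 = 19065.84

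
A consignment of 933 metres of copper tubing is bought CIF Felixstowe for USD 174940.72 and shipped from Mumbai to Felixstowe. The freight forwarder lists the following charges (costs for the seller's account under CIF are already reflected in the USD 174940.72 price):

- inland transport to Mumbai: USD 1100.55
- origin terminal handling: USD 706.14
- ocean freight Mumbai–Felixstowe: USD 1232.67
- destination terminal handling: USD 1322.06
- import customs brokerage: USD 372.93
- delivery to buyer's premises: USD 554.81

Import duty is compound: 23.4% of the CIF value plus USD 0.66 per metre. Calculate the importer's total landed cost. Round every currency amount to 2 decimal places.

Total landed cost: USD 218742.43

CIF: the seller pays costs through ocean freight and marine insurance to the destination port.
Already in the invoice (seller's account under CIF): inland to port, origin terminal, freight — exclude.
The CIF price already equals the CIF value: 174940.72
Ad valorem component: 174940.72 × 23.4% = 40936.13
Specific component: 933 × 0.66 = 615.78
Import duty = 40936.13 + 615.78 = 41551.91
Buyer bears: destination terminal 1322.06 + brokerage 372.93 + delivery 554.81 + duty 41551.91 = 43801.71
Landed cost = invoice 174940.72 + 43801.71 = 218742.43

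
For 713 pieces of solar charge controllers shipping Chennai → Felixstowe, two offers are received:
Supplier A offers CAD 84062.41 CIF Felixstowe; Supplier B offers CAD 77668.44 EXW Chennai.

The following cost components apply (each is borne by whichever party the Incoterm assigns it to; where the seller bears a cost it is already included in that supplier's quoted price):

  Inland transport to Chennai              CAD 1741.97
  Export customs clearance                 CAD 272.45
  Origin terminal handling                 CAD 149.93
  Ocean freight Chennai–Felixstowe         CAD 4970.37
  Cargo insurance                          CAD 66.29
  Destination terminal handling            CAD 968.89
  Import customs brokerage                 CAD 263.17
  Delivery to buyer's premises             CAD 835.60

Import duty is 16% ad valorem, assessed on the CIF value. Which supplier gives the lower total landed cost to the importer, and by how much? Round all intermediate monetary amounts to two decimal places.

Supplier A is cheaper by CAD 936.16

Supplier A (CIF):
The CIF price already equals the CIF value: 84062.41
Import duty = 84062.41 × 16% = 13449.99
Buyer bears (A): 968.89 + 263.17 + 835.60 = 2067.66
Landed cost (A) = invoice 84062.41 + 2067.66 + duty 13449.99 = 99580.06
Supplier B (EXW):
CIF value = EXW price + inland to port + export clearance + origin terminal + freight + insurance = 77668.44 + 1741.97 + 272.45 + 149.93 + 4970.37 + 66.29 = 84869.45
Import duty = 84869.45 × 16% = 13579.11
Buyer bears (B): 1741.97 + 272.45 + 149.93 + 4970.37 + 66.29 + 968.89 + 263.17 + 835.60 = 9268.67
Landed cost (B) = invoice 77668.44 + 9268.67 + duty 13579.11 = 100516.22
Difference = |99580.06 − 100516.22| = 936.16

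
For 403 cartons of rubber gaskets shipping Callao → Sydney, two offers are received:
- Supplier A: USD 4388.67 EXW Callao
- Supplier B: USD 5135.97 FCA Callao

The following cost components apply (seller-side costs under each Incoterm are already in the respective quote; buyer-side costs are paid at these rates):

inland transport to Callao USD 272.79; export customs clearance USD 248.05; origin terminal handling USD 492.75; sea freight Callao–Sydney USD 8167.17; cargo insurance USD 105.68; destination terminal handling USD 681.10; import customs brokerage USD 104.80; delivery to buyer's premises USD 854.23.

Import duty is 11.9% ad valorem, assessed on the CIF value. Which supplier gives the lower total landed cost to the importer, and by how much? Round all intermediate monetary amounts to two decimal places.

Supplier A is cheaper by USD 253.41

Supplier A (EXW):
CIF value = EXW price + inland to port + export clearance + origin terminal + freight + insurance = 4388.67 + 272.79 + 248.05 + 492.75 + 8167.17 + 105.68 = 13675.11
Import duty = 13675.11 × 11.9% = 1627.34
Buyer bears (A): 272.79 + 248.05 + 492.75 + 8167.17 + 105.68 + 681.10 + 104.80 + 854.23 = 10926.57
Landed cost (A) = invoice 4388.67 + 10926.57 + duty 1627.34 = 16942.58
Supplier B (FCA):
CIF value = FCA price + origin terminal + freight + insurance = 5135.97 + 492.75 + 8167.17 + 105.68 = 13901.57
Import duty = 13901.57 × 11.9% = 1654.29
Buyer bears (B): 492.75 + 8167.17 + 105.68 + 681.10 + 104.80 + 854.23 = 10405.73
Landed cost (B) = invoice 5135.97 + 10405.73 + duty 1654.29 = 17195.99
Difference = |16942.58 − 17195.99| = 253.41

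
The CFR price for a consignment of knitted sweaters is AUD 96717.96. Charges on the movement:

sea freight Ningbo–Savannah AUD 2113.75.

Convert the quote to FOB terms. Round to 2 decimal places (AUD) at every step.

FOB price: AUD 94604.21

From CFR to FOB, the seller no longer bears: freight.
FOB price = 96717.96 − 2113.75 = 94604.21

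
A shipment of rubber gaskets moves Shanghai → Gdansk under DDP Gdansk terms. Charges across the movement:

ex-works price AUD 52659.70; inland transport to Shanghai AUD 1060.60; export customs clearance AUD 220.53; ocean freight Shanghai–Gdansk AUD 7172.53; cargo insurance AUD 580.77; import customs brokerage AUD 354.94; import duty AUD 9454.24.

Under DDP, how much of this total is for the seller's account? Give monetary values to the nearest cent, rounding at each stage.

Seller's account: AUD 71503.31

DDP: the seller bears all costs including import duty.
Seller's account: goods 52659.70 + inland to port 1060.60 + export clearance 220.53 + freight 7172.53 + insurance 580.77 + brokerage 354.94 + duty 9454.24 = 71503.31
Buyer's account: 0.00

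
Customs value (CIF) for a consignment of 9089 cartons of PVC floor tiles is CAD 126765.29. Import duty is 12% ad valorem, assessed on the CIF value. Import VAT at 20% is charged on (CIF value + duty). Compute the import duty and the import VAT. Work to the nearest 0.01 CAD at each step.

Import duty = 126765.29 × 12% = 15211.83
VAT base = CIF + duty = 126765.29 + 15211.83 = 141977.12
Import VAT = 141977.12 × 20% = 28395.42

Import duty: CAD 15211.83; import VAT: CAD 28395.42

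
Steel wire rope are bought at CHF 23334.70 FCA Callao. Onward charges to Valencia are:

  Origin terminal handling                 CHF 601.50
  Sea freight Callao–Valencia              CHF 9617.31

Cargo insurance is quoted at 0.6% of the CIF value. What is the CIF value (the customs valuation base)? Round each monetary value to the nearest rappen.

Let C be the CIF value. C = FCA price + pre-shipment costs + freight + 0.6% × C
C − 0.6% × C = 23334.70 + 601.50 + 9617.31
0.994 × C = 33553.51
C = 33553.51 / 0.994 = 33756.05
Insurance premium = 0.6% × 33756.05 = 202.54

CIF value: CHF 33756.05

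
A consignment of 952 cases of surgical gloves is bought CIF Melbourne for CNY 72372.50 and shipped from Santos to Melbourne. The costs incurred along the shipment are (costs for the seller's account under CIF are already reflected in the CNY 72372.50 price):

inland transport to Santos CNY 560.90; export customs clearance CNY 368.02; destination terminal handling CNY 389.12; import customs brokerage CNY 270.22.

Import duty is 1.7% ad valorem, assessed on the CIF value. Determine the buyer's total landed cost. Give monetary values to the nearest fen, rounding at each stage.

CIF: the seller pays costs through ocean freight and marine insurance to the destination port.
Already in the invoice (seller's account under CIF): inland to port, export clearance — exclude.
The CIF price already equals the CIF value: 72372.50
Import duty = 72372.50 × 1.7% = 1230.33
Buyer bears: destination terminal 389.12 + brokerage 270.22 + duty 1230.33 = 1889.67
Landed cost = invoice 72372.50 + 1889.67 = 74262.17

Total landed cost: CNY 74262.17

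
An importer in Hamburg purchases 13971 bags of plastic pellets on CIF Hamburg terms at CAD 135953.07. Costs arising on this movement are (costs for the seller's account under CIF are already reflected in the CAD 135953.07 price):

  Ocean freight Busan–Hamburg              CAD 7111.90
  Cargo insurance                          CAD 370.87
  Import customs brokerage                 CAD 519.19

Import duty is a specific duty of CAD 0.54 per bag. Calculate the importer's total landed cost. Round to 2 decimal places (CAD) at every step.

CIF: the seller pays costs through ocean freight and marine insurance to the destination port.
Already in the invoice (seller's account under CIF): freight, insurance — exclude.
The CIF price already equals the CIF value: 135953.07
Import duty = 13971 × 0.54 = 7544.34
Buyer bears: brokerage 519.19 + duty 7544.34 = 8063.53
Landed cost = invoice 135953.07 + 8063.53 = 144016.60

Total landed cost: CAD 144016.60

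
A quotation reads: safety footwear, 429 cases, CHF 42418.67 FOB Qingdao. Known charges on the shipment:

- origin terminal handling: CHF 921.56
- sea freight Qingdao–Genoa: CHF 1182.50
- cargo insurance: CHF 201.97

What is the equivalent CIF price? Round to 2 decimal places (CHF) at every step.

Not relevant to the conversion: origin terminal — on the seller under both FOB and CIF; already in the FOB price and stays in the CIF price.
From FOB to CIF, the seller additionally bears: freight, insurance.
CIF price = 42418.67 + 1182.50 + 201.97 = 43803.14

CIF price: CHF 43803.14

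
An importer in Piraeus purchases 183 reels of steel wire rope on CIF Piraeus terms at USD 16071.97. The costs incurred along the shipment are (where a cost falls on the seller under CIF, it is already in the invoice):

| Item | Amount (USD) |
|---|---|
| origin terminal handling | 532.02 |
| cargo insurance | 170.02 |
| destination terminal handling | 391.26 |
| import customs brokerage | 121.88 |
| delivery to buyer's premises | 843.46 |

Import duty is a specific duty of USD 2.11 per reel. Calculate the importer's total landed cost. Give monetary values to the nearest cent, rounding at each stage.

Total landed cost: USD 17814.70

CIF: the seller pays costs through ocean freight and marine insurance to the destination port.
Already in the invoice (seller's account under CIF): origin terminal, insurance — exclude.
The CIF price already equals the CIF value: 16071.97
Import duty = 183 × 2.11 = 386.13
Buyer bears: destination terminal 391.26 + brokerage 121.88 + delivery 843.46 + duty 386.13 = 1742.73
Landed cost = invoice 16071.97 + 1742.73 = 17814.70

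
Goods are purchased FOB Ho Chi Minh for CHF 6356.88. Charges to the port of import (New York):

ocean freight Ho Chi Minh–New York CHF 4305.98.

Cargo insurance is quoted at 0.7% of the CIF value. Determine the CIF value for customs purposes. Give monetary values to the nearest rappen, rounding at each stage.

Let C be the CIF value. C = FOB price + freight + 0.7% × C
C − 0.7% × C = 6356.88 + 4305.98
0.993 × C = 10662.86
C = 10662.86 / 0.993 = 10738.03
Insurance premium = 0.7% × 10738.03 = 75.17

CIF value: CHF 10738.03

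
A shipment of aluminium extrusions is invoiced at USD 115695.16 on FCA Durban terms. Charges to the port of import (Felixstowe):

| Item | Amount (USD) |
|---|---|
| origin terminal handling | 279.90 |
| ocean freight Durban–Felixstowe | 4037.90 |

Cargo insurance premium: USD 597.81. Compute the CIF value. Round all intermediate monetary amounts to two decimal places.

CIF = FCA price + pre-shipment costs + freight + insurance
CIF = 115695.16 + 279.90 + 4037.90 + 597.81 = 120610.77

CIF value: USD 120610.77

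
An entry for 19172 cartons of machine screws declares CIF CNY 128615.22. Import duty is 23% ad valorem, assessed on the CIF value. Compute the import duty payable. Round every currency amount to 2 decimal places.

Import duty: CNY 29581.50

Import duty = 128615.22 × 23% = 29581.50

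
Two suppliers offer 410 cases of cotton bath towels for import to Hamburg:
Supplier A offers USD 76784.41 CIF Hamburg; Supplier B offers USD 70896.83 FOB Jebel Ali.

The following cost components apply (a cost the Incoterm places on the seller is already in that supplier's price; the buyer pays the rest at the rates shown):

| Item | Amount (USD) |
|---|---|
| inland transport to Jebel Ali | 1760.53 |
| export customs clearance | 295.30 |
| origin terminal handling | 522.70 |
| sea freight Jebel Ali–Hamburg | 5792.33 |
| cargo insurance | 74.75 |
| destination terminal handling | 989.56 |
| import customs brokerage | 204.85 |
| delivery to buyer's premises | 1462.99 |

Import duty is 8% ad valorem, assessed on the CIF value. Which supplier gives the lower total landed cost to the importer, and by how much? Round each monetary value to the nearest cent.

Supplier A (CIF):
The CIF price already equals the CIF value: 76784.41
Import duty = 76784.41 × 8% = 6142.75
Buyer bears (A): 989.56 + 204.85 + 1462.99 = 2657.40
Landed cost (A) = invoice 76784.41 + 2657.40 + duty 6142.75 = 85584.56
Supplier B (FOB):
CIF value = FOB price + freight + insurance = 70896.83 + 5792.33 + 74.75 = 76763.91
Import duty = 76763.91 × 8% = 6141.11
Buyer bears (B): 5792.33 + 74.75 + 989.56 + 204.85 + 1462.99 = 8524.48
Landed cost (B) = invoice 70896.83 + 8524.48 + duty 6141.11 = 85562.42
Difference = |85584.56 − 85562.42| = 22.14

Supplier B is cheaper by USD 22.14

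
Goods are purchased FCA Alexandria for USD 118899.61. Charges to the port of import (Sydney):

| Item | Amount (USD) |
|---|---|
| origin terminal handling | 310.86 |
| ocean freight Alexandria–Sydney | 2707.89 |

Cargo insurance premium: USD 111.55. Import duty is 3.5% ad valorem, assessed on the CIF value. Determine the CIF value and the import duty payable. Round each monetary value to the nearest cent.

CIF = FCA price + pre-shipment costs + freight + insurance
CIF = 118899.61 + 310.86 + 2707.89 + 111.55 = 122029.91
Import duty = 122029.91 × 3.5% = 4271.05

CIF value: USD 122029.91; import duty: USD 4271.05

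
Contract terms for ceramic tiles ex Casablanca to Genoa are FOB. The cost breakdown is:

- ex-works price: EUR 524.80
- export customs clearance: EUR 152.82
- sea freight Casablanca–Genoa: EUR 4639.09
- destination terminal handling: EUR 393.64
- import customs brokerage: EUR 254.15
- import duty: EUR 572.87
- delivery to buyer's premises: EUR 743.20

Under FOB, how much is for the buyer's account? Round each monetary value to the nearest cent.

FOB: the seller bears costs until goods are on board at the origin port; the buyer bears freight, insurance and all costs thereafter.
Seller's account: goods 524.80 + export clearance 152.82 = 677.62
Buyer's account: freight 4639.09 + destination terminal 393.64 + brokerage 254.15 + duty 572.87 + delivery 743.20 = 6602.95

Buyer's account: EUR 6602.95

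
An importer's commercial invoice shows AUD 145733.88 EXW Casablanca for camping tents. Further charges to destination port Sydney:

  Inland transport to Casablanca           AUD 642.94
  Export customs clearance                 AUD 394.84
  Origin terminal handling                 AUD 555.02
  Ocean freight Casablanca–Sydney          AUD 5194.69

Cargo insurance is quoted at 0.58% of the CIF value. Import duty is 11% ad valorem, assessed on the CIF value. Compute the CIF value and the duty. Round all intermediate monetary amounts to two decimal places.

CIF value: AUD 153411.15; import duty: AUD 16875.23

Let C be the CIF value. C = EXW price + pre-shipment costs + freight + 0.58% × C
C − 0.58% × C = 145733.88 + 642.94 + 394.84 + 555.02 + 5194.69
0.9942 × C = 152521.37
C = 152521.37 / 0.9942 = 153411.15
Insurance premium = 0.58% × 153411.15 = 889.78
Import duty = 153411.15 × 11% = 16875.23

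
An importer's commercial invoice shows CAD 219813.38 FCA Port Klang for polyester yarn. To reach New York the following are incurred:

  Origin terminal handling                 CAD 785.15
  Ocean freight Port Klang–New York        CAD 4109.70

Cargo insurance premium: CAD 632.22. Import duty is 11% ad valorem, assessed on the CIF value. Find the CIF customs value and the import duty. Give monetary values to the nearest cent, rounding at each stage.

CIF = FCA price + pre-shipment costs + freight + insurance
CIF = 219813.38 + 785.15 + 4109.70 + 632.22 = 225340.45
Import duty = 225340.45 × 11% = 24787.45

CIF value: CAD 225340.45; import duty: CAD 24787.45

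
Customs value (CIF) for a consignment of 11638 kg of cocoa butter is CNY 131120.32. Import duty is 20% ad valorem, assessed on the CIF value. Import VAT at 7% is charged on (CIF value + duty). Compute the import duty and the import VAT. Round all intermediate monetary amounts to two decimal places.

Import duty = 131120.32 × 20% = 26224.06
VAT base = CIF + duty = 131120.32 + 26224.06 = 157344.38
Import VAT = 157344.38 × 7% = 11014.11

Import duty: CNY 26224.06; import VAT: CNY 11014.11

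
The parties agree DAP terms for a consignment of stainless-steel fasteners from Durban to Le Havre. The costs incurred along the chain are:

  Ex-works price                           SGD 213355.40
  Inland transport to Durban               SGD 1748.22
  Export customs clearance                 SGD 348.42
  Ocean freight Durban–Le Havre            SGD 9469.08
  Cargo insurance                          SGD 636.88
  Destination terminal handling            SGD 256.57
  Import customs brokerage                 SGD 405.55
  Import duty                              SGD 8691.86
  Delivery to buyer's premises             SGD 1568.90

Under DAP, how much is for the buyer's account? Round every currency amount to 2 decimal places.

DAP: the seller bears all costs to the named destination except import duty and clearance.
Seller's account: goods 213355.40 + inland to port 1748.22 + export clearance 348.42 + freight 9469.08 + insurance 636.88 + destination terminal 256.57 + delivery 1568.90 = 227383.47
Buyer's account: brokerage 405.55 + duty 8691.86 = 9097.41

Buyer's account: SGD 9097.41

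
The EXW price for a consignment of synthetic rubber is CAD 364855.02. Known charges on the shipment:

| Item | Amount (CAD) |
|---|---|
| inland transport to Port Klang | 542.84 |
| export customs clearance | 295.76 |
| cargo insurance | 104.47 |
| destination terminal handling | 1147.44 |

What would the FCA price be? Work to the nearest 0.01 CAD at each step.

Not relevant to the conversion: insurance, destination terminal — on the buyer under both terms; not part of either seller's price.
From EXW to FCA, the seller additionally bears: inland to port, export clearance.
FCA price = 364855.02 + 542.84 + 295.76 = 365693.62

FCA price: CAD 365693.62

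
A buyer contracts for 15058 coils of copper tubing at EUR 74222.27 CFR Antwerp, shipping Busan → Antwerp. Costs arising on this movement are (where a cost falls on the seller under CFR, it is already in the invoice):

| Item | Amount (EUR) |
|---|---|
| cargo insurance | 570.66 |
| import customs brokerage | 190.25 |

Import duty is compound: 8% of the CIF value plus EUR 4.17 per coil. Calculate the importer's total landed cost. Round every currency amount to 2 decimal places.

CFR: the seller pays costs through ocean freight to the destination port, but not insurance.
CIF value = CFR price + insurance = 74222.27 + 570.66 = 74792.93
Ad valorem component: 74792.93 × 8% = 5983.43
Specific component: 15058 × 4.17 = 62791.86
Import duty = 5983.43 + 62791.86 = 68775.29
Buyer bears: insurance 570.66 + brokerage 190.25 + duty 68775.29 = 69536.20
Landed cost = invoice 74222.27 + 69536.20 = 143758.47

Total landed cost: EUR 143758.47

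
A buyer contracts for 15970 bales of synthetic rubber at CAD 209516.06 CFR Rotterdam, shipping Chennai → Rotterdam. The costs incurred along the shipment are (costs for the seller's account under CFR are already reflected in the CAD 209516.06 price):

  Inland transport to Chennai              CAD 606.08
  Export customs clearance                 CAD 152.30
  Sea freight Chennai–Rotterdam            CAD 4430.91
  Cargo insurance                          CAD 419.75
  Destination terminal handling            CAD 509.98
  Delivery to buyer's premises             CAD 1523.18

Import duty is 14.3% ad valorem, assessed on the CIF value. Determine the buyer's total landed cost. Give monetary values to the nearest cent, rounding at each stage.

Total landed cost: CAD 241989.79

CFR: the seller pays costs through ocean freight to the destination port, but not insurance.
Already in the invoice (seller's account under CFR): inland to port, export clearance, freight — exclude.
CIF value = CFR price + insurance = 209516.06 + 419.75 = 209935.81
Import duty = 209935.81 × 14.3% = 30020.82
Buyer bears: insurance 419.75 + destination terminal 509.98 + delivery 1523.18 + duty 30020.82 = 32473.73
Landed cost = invoice 209516.06 + 32473.73 = 241989.79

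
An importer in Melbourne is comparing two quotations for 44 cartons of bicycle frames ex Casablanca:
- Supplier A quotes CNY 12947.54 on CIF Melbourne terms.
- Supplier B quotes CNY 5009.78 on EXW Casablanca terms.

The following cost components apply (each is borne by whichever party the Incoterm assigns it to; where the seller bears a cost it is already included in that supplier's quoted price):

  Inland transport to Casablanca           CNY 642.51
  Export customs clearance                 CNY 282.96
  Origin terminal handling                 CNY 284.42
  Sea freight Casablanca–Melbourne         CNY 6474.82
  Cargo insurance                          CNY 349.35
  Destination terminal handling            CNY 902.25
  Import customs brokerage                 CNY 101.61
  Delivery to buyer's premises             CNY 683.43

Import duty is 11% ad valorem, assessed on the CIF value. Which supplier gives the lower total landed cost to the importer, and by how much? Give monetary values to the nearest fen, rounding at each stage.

Supplier A is cheaper by CNY 106.89

Supplier A (CIF):
The CIF price already equals the CIF value: 12947.54
Import duty = 12947.54 × 11% = 1424.23
Buyer bears (A): 902.25 + 101.61 + 683.43 = 1687.29
Landed cost (A) = invoice 12947.54 + 1687.29 + duty 1424.23 = 16059.06
Supplier B (EXW):
CIF value = EXW price + inland to port + export clearance + origin terminal + freight + insurance = 5009.78 + 642.51 + 282.96 + 284.42 + 6474.82 + 349.35 = 13043.84
Import duty = 13043.84 × 11% = 1434.82
Buyer bears (B): 642.51 + 282.96 + 284.42 + 6474.82 + 349.35 + 902.25 + 101.61 + 683.43 = 9721.35
Landed cost (B) = invoice 5009.78 + 9721.35 + duty 1434.82 = 16165.95
Difference = |16059.06 − 16165.95| = 106.89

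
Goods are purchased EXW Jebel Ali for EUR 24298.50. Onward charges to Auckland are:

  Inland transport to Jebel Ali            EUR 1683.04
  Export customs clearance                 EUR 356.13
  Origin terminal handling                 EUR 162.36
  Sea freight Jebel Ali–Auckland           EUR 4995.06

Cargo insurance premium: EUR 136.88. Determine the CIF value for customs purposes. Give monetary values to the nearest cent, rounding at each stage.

CIF = EXW price + pre-shipment costs + freight + insurance
CIF = 24298.50 + 1683.04 + 356.13 + 162.36 + 4995.06 + 136.88 = 31631.97

CIF value: EUR 31631.97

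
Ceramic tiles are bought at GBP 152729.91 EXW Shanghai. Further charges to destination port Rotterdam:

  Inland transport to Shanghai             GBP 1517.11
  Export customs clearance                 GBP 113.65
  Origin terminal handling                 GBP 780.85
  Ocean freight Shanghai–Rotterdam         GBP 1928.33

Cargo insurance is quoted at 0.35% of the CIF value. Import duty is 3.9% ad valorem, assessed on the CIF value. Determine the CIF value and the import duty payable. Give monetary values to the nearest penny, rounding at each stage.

CIF value: GBP 157621.53; import duty: GBP 6147.24

Let C be the CIF value. C = EXW price + pre-shipment costs + freight + 0.35% × C
C − 0.35% × C = 152729.91 + 1517.11 + 113.65 + 780.85 + 1928.33
0.9965 × C = 157069.85
C = 157069.85 / 0.9965 = 157621.53
Insurance premium = 0.35% × 157621.53 = 551.68
Import duty = 157621.53 × 3.9% = 6147.24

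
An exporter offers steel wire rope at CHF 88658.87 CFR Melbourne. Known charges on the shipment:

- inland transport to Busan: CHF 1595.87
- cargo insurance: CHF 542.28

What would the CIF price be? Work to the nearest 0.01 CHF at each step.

Not relevant to the conversion: inland to port — on the seller under both CFR and CIF; already in the CFR price and stays in the CIF price.
From CFR to CIF, the seller additionally bears: insurance.
CIF price = 88658.87 + 542.28 = 89201.15

CIF price: CHF 89201.15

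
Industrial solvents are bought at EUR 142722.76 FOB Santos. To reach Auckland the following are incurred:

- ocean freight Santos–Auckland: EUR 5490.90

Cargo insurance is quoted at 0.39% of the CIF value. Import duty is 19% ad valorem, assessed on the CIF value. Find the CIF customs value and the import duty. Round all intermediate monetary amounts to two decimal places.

Let C be the CIF value. C = FOB price + freight + 0.39% × C
C − 0.39% × C = 142722.76 + 5490.90
0.9961 × C = 148213.66
C = 148213.66 / 0.9961 = 148793.96
Insurance premium = 0.39% × 148793.96 = 580.30
Import duty = 148793.96 × 19% = 28270.85

CIF value: EUR 148793.96; import duty: EUR 28270.85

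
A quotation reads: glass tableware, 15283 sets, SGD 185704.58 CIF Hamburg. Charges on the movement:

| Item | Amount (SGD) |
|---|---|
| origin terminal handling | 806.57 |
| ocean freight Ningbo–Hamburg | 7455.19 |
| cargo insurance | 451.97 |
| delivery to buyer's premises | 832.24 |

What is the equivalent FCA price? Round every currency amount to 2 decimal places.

Not relevant to the conversion: delivery — on the buyer under both terms; not part of either seller's price.
From CIF to FCA, the seller no longer bears: origin terminal, freight, insurance.
FCA price = 185704.58 − 806.57 − 7455.19 − 451.97 = 176990.85

FCA price: SGD 176990.85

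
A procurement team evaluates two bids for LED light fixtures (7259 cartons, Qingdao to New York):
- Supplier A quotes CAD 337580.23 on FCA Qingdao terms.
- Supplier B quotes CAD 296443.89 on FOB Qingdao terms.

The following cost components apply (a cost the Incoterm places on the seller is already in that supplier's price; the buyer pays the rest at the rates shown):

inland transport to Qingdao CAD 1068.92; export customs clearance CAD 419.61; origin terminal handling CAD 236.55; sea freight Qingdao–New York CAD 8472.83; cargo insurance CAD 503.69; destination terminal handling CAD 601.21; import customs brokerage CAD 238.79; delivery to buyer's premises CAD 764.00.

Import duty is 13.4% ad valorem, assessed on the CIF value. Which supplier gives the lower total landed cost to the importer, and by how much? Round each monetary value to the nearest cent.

Supplier A (FCA):
CIF value = FCA price + origin terminal + freight + insurance = 337580.23 + 236.55 + 8472.83 + 503.69 = 346793.30
Import duty = 346793.30 × 13.4% = 46470.30
Buyer bears (A): 236.55 + 8472.83 + 503.69 + 601.21 + 238.79 + 764.00 = 10817.07
Landed cost (A) = invoice 337580.23 + 10817.07 + duty 46470.30 = 394867.60
Supplier B (FOB):
CIF value = FOB price + freight + insurance = 296443.89 + 8472.83 + 503.69 = 305420.41
Import duty = 305420.41 × 13.4% = 40926.33
Buyer bears (B): 8472.83 + 503.69 + 601.21 + 238.79 + 764.00 = 10580.52
Landed cost (B) = invoice 296443.89 + 10580.52 + duty 40926.33 = 347950.74
Difference = |394867.60 − 347950.74| = 46916.86

Supplier B is cheaper by CAD 46916.86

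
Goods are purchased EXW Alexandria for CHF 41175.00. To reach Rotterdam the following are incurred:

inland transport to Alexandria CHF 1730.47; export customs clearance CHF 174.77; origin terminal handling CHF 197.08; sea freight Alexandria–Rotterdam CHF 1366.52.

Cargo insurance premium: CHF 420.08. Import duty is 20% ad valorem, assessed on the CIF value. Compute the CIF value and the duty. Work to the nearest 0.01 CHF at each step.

CIF = EXW price + pre-shipment costs + freight + insurance
CIF = 41175.00 + 1730.47 + 174.77 + 197.08 + 1366.52 + 420.08 = 45063.92
Import duty = 45063.92 × 20% = 9012.78

CIF value: CHF 45063.92; import duty: CHF 9012.78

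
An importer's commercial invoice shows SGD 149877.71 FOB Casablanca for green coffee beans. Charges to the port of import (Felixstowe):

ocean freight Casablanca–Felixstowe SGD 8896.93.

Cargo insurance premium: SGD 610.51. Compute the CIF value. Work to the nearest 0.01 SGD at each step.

CIF = FOB price + freight + insurance
CIF = 149877.71 + 8896.93 + 610.51 = 159385.15

CIF value: SGD 159385.15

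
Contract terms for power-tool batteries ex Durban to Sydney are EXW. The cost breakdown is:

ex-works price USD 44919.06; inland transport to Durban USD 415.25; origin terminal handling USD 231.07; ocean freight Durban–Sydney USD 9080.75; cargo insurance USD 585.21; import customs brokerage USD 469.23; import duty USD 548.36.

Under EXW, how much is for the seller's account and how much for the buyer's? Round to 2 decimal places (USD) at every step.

EXW: the seller makes goods available at their premises; the buyer bears all onward costs.
Seller's account: goods 44919.06 = 44919.06
Buyer's account: inland to port 415.25 + origin terminal 231.07 + freight 9080.75 + insurance 585.21 + brokerage 469.23 + duty 548.36 = 11329.87

Seller: USD 44919.06; buyer: USD 11329.87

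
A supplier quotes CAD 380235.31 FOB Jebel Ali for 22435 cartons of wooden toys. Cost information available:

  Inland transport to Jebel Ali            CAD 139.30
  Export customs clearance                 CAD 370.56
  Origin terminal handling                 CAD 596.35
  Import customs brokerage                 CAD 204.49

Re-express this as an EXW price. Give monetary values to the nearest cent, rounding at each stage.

Not relevant to the conversion: brokerage — on the buyer under both terms; not part of either seller's price.
From FOB to EXW, the seller no longer bears: inland to port, export clearance, origin terminal.
EXW price = 380235.31 − 139.30 − 370.56 − 596.35 = 379129.10

EXW price: CAD 379129.10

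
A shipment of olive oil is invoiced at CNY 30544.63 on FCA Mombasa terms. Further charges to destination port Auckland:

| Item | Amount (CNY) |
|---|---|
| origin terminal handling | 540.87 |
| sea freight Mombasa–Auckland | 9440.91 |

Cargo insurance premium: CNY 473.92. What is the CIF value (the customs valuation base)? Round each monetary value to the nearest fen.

CIF value: CNY 41000.33

CIF = FCA price + pre-shipment costs + freight + insurance
CIF = 30544.63 + 540.87 + 9440.91 + 473.92 = 41000.33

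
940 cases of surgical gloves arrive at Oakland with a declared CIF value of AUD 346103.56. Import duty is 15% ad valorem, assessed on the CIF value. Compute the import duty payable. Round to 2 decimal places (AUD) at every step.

Import duty: AUD 51915.53

Import duty = 346103.56 × 15% = 51915.53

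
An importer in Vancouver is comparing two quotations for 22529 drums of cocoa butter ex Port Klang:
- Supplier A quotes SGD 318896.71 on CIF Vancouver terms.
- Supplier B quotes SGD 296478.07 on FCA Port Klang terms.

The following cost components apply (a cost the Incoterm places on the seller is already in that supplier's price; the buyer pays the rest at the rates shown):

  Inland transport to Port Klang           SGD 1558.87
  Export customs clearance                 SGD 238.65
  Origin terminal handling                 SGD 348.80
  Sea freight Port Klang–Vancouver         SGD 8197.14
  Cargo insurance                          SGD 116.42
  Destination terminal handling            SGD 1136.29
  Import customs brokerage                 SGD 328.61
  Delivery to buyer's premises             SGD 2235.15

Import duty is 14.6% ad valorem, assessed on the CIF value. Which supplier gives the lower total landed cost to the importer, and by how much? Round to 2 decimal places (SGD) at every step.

Supplier B is cheaper by SGD 15764.70

Supplier A (CIF):
The CIF price already equals the CIF value: 318896.71
Import duty = 318896.71 × 14.6% = 46558.92
Buyer bears (A): 1136.29 + 328.61 + 2235.15 = 3700.05
Landed cost (A) = invoice 318896.71 + 3700.05 + duty 46558.92 = 369155.68
Supplier B (FCA):
CIF value = FCA price + origin terminal + freight + insurance = 296478.07 + 348.80 + 8197.14 + 116.42 = 305140.43
Import duty = 305140.43 × 14.6% = 44550.50
Buyer bears (B): 348.80 + 8197.14 + 116.42 + 1136.29 + 328.61 + 2235.15 = 12362.41
Landed cost (B) = invoice 296478.07 + 12362.41 + duty 44550.50 = 353390.98
Difference = |369155.68 − 353390.98| = 15764.70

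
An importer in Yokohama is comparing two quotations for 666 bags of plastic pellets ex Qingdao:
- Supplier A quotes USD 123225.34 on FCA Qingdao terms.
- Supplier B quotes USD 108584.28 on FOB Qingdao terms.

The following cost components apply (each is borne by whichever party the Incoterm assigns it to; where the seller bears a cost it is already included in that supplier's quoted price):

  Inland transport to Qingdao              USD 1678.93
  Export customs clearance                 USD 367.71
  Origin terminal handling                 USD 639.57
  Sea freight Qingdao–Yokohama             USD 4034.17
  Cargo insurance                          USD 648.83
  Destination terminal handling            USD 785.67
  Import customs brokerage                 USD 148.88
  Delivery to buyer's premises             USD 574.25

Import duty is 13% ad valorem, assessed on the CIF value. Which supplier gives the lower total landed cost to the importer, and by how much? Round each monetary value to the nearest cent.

Supplier A (FCA):
CIF value = FCA price + origin terminal + freight + insurance = 123225.34 + 639.57 + 4034.17 + 648.83 = 128547.91
Import duty = 128547.91 × 13% = 16711.23
Buyer bears (A): 639.57 + 4034.17 + 648.83 + 785.67 + 148.88 + 574.25 = 6831.37
Landed cost (A) = invoice 123225.34 + 6831.37 + duty 16711.23 = 146767.94
Supplier B (FOB):
CIF value = FOB price + freight + insurance = 108584.28 + 4034.17 + 648.83 = 113267.28
Import duty = 113267.28 × 13% = 14724.75
Buyer bears (B): 4034.17 + 648.83 + 785.67 + 148.88 + 574.25 = 6191.80
Landed cost (B) = invoice 108584.28 + 6191.80 + duty 14724.75 = 129500.83
Difference = |146767.94 − 129500.83| = 17267.11

Supplier B is cheaper by USD 17267.11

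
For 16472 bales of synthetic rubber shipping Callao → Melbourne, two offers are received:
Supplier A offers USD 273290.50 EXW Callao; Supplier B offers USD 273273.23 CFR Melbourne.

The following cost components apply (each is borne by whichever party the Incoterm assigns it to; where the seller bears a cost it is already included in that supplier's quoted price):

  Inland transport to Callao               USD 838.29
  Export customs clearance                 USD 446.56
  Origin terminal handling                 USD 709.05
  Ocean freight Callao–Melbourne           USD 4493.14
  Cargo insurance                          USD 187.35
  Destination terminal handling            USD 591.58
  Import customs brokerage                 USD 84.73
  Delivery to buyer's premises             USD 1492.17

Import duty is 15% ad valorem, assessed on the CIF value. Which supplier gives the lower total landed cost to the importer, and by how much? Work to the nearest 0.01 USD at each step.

Supplier A (EXW):
CIF value = EXW price + inland to port + export clearance + origin terminal + freight + insurance = 273290.50 + 838.29 + 446.56 + 709.05 + 4493.14 + 187.35 = 279964.89
Import duty = 279964.89 × 15% = 41994.73
Buyer bears (A): 838.29 + 446.56 + 709.05 + 4493.14 + 187.35 + 591.58 + 84.73 + 1492.17 = 8842.87
Landed cost (A) = invoice 273290.50 + 8842.87 + duty 41994.73 = 324128.10
Supplier B (CFR):
CIF value = CFR price + insurance = 273273.23 + 187.35 = 273460.58
Import duty = 273460.58 × 15% = 41019.09
Buyer bears (B): 187.35 + 591.58 + 84.73 + 1492.17 = 2355.83
Landed cost (B) = invoice 273273.23 + 2355.83 + duty 41019.09 = 316648.15
Difference = |324128.10 − 316648.15| = 7479.95

Supplier B is cheaper by USD 7479.95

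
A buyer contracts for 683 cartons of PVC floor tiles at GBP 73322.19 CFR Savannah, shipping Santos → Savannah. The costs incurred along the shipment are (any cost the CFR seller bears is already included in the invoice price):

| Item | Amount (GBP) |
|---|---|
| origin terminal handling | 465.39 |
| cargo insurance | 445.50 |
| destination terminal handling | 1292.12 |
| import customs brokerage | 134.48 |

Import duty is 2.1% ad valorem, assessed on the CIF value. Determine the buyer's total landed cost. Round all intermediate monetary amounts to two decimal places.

Total landed cost: GBP 76743.41

CFR: the seller pays costs through ocean freight to the destination port, but not insurance.
Already in the invoice (seller's account under CFR): origin terminal — exclude.
CIF value = CFR price + insurance = 73322.19 + 445.50 = 73767.69
Import duty = 73767.69 × 2.1% = 1549.12
Buyer bears: insurance 445.50 + destination terminal 1292.12 + brokerage 134.48 + duty 1549.12 = 3421.22
Landed cost = invoice 73322.19 + 3421.22 = 76743.41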